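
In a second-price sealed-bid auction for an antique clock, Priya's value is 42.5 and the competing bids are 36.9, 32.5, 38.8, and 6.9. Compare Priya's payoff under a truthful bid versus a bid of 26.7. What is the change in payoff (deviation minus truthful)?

-3.7

The highest competing bid is 38.8.
Bidding truthfully at 42.5: Priya has the top bid, wins, and pays the second-highest bid 38.8. Payoff = 42.5 − 38.8 = 3.7.
Bidding 26.7: the top bid is 38.8 (a rival), so Priya loses. Payoff = 0.0.
Change = 0.0 − 3.7 = -3.7.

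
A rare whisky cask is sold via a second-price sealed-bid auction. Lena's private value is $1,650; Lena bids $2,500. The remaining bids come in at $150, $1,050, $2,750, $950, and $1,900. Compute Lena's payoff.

Payoff = $0.

Highest competing bid: $2,750.
Lena's bid $2,500 is not the highest, so Lena loses, pays nothing, and earns zero payoff.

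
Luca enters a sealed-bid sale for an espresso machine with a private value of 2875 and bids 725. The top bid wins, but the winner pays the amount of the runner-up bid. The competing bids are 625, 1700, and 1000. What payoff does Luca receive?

Highest competing bid: 1700.
Luca's bid 725 is not the highest, so Luca loses, pays nothing, and earns zero payoff.

Luca's payoff: 0.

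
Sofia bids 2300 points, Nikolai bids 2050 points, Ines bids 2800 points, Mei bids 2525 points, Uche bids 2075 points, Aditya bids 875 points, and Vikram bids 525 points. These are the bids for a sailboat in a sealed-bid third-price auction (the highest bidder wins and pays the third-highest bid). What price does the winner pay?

Ordered from highest: Ines 2800 points; Mei 2525 points; Sofia 2300 points; Uche 2075 points; Nikolai 2050 points; Aditya 875 points; Vikram 525 points.
Ines is the highest bidder, so Ines wins.
Under the third-price rule, the price is the third-highest bid: 2300 points.

2300 points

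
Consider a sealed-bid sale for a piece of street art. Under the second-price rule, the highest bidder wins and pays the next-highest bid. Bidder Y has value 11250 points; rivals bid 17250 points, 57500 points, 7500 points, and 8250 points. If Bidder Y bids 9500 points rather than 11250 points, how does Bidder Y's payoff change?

Change in payoff: 0 points.

The highest competing bid is 57500 points.
Bidding truthfully at 11250 points: the top bid is 57500 points (a rival), so Bidder Y loses. Payoff = 0 points.
Bidding 9500 points: the top bid is 57500 points (a rival), so Bidder Y loses. Payoff = 0 points.
Change = 0 points − 0 points = 0 points.
The bid only affects whether you win, not the price — here both bids land on the same side of the top rival bid, so the deviation is payoff-neutral.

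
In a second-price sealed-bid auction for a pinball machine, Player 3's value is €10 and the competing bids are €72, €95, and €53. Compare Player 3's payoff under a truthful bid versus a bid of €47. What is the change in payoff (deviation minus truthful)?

€0

The highest competing bid is €95.
Bidding truthfully at €10: the top bid is €95 (a rival), so Player 3 loses. Payoff = €0.
Bidding €47: the top bid is €95 (a rival), so Player 3 loses. Payoff = €0.
Change = €0 − €0 = €0.
The bid only affects whether you win, not the price — here both bids land on the same side of the top rival bid, so the deviation is payoff-neutral.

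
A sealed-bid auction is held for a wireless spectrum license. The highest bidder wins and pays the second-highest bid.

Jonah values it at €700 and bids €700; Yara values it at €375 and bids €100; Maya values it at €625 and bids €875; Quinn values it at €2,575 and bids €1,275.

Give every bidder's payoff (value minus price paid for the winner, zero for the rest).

Ranking the bids: Quinn €1,275, then Maya €875, then Jonah €700, then Yara €100.
Quinn has the top bid and wins; the price is the second-highest bid, €875.
Quinn's payoff = €2,575 − €875 = €1,700. All other bidders lose, so their payoff is 0.

Payoffs: Jonah €0, Yara €0, Maya €0, Quinn €1,700.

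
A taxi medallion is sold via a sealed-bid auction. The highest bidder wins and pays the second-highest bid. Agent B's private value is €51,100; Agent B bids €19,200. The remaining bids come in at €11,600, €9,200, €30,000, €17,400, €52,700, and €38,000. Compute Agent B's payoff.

Highest competing bid: €52,700.
Agent B's bid €19,200 is not the highest, so Agent B loses, pays nothing, and earns zero payoff.

€0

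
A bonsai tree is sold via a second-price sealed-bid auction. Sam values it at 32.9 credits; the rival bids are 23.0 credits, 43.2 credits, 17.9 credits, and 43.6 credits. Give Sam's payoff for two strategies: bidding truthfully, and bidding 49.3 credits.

The highest competing bid is 43.6 credits.
Bidding truthfully at 32.9 credits: the top bid is 43.6 credits (a rival), so Sam loses. Payoff = 0.0 credits.
Bidding 49.3 credits: Sam has the top bid, wins, and pays the second-highest bid 43.6 credits. Payoff = 32.9 credits − 43.6 credits = -10.7 credits.
Deviating from a truthful bid can only lose payoff in a second-price auction — never gain.

(a) 0.0 credits  (b) -10.7 credits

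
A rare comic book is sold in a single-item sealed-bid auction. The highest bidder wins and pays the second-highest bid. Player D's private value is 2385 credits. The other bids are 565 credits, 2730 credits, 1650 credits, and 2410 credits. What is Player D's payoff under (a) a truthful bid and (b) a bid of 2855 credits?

(a) 0 credits  (b) -345 credits

The highest competing bid is 2730 credits.
Bidding truthfully at 2385 credits: the top bid is 2730 credits (a rival), so Player D loses. Payoff = 0 credits.
Bidding 2855 credits: Player D has the top bid, wins, and pays the second-highest bid 2730 credits. Payoff = 2385 credits − 2730 credits = -345 credits.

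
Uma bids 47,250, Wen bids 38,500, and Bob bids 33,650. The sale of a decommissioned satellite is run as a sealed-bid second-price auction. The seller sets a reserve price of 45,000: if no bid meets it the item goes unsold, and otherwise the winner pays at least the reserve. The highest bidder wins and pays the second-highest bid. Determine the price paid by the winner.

Bids in descending order: Uma 47,250, then Wen 38,500, then Bob 33,650.
Uma has the highest bid, so Uma wins.
The second-highest bid is 38,500, but the reserve 45,000 is higher, so the price is the reserve.

The winner pays 45,000.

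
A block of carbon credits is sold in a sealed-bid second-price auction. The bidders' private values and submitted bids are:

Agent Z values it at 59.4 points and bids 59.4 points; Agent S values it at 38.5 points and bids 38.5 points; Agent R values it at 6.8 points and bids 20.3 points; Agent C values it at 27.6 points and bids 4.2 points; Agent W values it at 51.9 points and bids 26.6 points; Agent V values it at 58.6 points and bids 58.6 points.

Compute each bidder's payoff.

Bids in descending order: Agent Z 59.4 points, then Agent V 58.6 points, then Agent S 38.5 points, then Agent W 26.6 points, then Agent R 20.3 points, then Agent C 4.2 points.
Agent Z has the top bid and wins; the price is the second-highest bid, 58.6 points.
Agent Z's payoff = 59.4 points − 58.6 points = 0.8 points. All other bidders lose, so their payoff is 0.

Agent Z 0.8 points, Agent S 0.0 points, Agent R 0.0 points, Agent C 0.0 points, Agent W 0.0 points, Agent V 0.0 points.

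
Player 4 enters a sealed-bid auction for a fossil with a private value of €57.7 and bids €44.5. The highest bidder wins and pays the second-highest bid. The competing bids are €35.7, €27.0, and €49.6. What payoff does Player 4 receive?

Highest competing bid: €49.6.
Player 4's bid €44.5 is not the highest, so Player 4 loses, pays nothing, and earns zero payoff.

The bidder's payoff: €0.0.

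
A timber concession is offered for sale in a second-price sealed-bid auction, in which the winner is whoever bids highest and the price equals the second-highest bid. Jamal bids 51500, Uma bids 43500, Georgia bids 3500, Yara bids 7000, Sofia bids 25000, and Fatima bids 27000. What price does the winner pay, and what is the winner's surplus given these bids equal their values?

Ordered from highest: Jamal 51500 > Uma 43500 > Fatima 27000 > Sofia 25000 > Yara 7000 > Georgia 3500.
Jamal is the highest bidder, so Jamal wins.
Under the second-price rule, the price is the second-highest bid: 43500.
Surplus = 51500 − 43500 = 8000.

The winner pays 43500 for a surplus of 8000.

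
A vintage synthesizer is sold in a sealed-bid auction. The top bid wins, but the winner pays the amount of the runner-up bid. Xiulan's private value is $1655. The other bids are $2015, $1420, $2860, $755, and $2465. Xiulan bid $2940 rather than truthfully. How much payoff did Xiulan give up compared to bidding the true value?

Payoff forgone: $1205.

The highest competing bid is $2860.
Bidding truthfully at $1655: the top bid is $2860 (a rival), so Xiulan loses. Payoff = $0.
Bidding $2940: Xiulan has the top bid, wins, and pays the second-highest bid $2860. Payoff = $1655 − $2860 = -$1205.
Regret = truthful payoff − actual payoff = $0 − -$1205 = $1205.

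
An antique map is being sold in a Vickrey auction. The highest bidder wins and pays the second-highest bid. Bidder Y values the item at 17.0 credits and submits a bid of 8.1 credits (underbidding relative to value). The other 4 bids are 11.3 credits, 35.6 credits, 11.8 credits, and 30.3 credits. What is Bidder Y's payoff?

Bidder Y's payoff: 0.0 credits.

Highest competing bid: 35.6 credits.
Bidder Y's bid 8.1 credits is not the highest, so Bidder Y loses, pays nothing, and earns zero payoff.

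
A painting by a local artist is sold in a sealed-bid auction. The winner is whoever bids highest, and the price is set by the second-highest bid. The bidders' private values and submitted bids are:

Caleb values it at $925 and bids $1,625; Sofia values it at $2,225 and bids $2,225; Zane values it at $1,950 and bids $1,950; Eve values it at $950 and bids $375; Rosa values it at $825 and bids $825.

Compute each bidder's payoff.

Ordered from highest: Sofia $2,225; Zane $1,950; Caleb $1,625; Rosa $825; Eve $375.
Sofia has the top bid and wins; the price is the second-highest bid, $1,950.
Sofia's payoff = $2,225 − $1,950 = $275. All other bidders lose, so their payoff is 0.

Payoffs: Caleb $0, Sofia $275, Zane $0, Eve $0, Rosa $0.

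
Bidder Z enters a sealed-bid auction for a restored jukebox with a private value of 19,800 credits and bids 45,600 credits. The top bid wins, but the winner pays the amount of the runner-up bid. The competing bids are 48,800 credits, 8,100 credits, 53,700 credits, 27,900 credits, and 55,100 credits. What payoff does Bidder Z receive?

Highest competing bid: 55,100 credits.
Bidder Z's bid 45,600 credits is not the highest, so Bidder Z loses, pays nothing, and earns zero payoff.

0 credits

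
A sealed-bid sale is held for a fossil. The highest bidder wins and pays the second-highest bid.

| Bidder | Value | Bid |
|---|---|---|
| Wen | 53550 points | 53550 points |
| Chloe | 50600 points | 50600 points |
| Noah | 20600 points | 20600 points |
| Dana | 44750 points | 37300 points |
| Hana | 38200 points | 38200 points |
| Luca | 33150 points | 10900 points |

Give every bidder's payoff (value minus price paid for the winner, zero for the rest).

Payoffs: Wen 2950 points, Chloe 0 points, Noah 0 points, Dana 0 points, Hana 0 points, Luca 0 points.

Sorted high to low: Wen 53550 points, then Chloe 50600 points, then Hana 38200 points, then Dana 37300 points, then Noah 20600 points, then Luca 10900 points.
Wen has the top bid and wins; the price is the second-highest bid, 50600 points.
Wen's payoff = 53550 points − 50600 points = 2950 points. All other bidders lose, so their payoff is 0.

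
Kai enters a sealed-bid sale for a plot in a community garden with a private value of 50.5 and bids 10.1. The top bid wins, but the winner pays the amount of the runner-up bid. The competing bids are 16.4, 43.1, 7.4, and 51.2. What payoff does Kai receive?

0.0

Highest competing bid: 51.2.
Kai's bid 10.1 is not the highest, so Kai loses, pays nothing, and earns zero payoff.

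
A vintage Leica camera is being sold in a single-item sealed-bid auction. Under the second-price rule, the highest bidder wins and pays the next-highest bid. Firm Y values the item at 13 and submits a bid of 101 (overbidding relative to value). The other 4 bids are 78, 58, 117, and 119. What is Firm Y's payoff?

Highest competing bid: 119.
Firm Y's bid 101 is not the highest, so Firm Y loses, pays nothing, and earns zero payoff.

Payoff = 0.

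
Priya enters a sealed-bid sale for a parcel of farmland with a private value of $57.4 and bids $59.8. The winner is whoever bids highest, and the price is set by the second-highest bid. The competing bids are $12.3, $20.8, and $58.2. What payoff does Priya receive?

Payoff = -$0.8.

Highest competing bid: $58.2.
Priya's bid $59.8 is the highest overall, so Priya wins and pays the second-highest bid, $58.2.
Payoff = value − price = $57.4 − $58.2 = -$0.8.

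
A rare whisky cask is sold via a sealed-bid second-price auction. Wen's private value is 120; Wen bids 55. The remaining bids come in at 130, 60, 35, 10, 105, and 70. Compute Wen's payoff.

Highest competing bid: 130.
Wen's bid 55 is not the highest, so Wen loses, pays nothing, and earns zero payoff.

Wen's payoff: 0.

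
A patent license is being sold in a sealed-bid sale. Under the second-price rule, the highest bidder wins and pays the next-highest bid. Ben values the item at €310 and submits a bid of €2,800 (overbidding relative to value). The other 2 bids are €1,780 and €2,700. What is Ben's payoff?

Highest competing bid: €2,700.
Ben's bid €2,800 is the highest overall, so Ben wins and pays the second-highest bid, €2,700.
Payoff = value − price = €310 − €2,700 = -€2,390.
Overbidding won the item at a price above value — truthful bidding would have avoided this loss.

-€2,390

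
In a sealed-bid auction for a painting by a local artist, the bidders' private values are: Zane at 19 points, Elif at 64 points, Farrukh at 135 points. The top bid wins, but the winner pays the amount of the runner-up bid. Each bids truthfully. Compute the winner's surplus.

71 points

Bids in descending order: Farrukh 135 points, then Elif 64 points, then Zane 19 points.
Farrukh wins with the top bid and pays the second-highest, 64 points.
Surplus = 135 points − 64 points = 71 points.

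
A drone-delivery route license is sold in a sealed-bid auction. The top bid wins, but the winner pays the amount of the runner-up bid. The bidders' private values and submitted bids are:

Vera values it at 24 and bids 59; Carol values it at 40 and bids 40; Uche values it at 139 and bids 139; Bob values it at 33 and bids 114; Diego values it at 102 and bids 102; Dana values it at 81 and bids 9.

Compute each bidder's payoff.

Vera 0, Carol 0, Uche 25, Bob 0, Diego 0, Dana 0.

Bids in descending order: Uche 139 > Bob 114 > Diego 102 > Vera 59 > Carol 40 > Dana 9.
Uche has the top bid and wins; the price is the second-highest bid, 114.
Uche's payoff = 139 − 114 = 25. All other bidders lose, so their payoff is 0.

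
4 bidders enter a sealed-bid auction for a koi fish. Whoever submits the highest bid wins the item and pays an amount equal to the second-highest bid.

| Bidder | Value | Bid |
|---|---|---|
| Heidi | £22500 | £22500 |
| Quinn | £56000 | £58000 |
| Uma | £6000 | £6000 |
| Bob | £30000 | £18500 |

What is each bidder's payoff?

Payoffs: Heidi £0, Quinn £33500, Uma £0, Bob £0.

Ranking the bids: Quinn £58000, then Heidi £22500, then Bob £18500, then Uma £6000.
Quinn has the top bid and wins; the price is the second-highest bid, £22500.
Quinn's payoff = £56000 − £22500 = £33500. All other bidders lose, so their payoff is 0.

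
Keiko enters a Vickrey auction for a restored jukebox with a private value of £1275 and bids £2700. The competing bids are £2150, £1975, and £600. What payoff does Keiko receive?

Highest competing bid: £2150.
Keiko's bid £2700 is the highest overall, so Keiko wins and pays the second-highest bid, £2150.
Payoff = value − price = £1275 − £2150 = -£875.
Overbidding won the item at a price above value — truthful bidding would have avoided this loss.

-£875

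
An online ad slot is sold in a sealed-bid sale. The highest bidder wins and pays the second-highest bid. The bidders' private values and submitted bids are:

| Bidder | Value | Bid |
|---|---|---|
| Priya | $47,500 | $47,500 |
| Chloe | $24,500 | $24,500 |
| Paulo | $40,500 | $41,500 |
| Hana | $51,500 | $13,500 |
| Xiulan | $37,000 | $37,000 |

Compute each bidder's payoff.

Priya $6,000, Chloe $0, Paulo $0, Hana $0, Xiulan $0.

Ordered from highest: Priya $47,500 > Paulo $41,500 > Xiulan $37,000 > Chloe $24,500 > Hana $13,500.
Priya has the top bid and wins; the price is the second-highest bid, $41,500.
Priya's payoff = $47,500 − $41,500 = $6,000. All other bidders lose, so their payoff is 0.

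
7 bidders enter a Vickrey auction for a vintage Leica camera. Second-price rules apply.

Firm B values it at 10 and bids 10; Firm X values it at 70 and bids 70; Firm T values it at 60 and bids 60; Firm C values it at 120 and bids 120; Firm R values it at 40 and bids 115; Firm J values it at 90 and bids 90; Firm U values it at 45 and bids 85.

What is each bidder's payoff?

Sorted high to low: Firm C 120 > Firm R 115 > Firm J 90 > Firm U 85 > Firm X 70 > Firm T 60 > Firm B 10.
Firm C has the top bid and wins; the price is the second-highest bid, 115.
Firm C's payoff = 120 − 115 = 5. All other bidders lose, so their payoff is 0.

Payoffs: Firm B 0, Firm X 0, Firm T 0, Firm C 5, Firm R 0, Firm J 0, Firm U 0.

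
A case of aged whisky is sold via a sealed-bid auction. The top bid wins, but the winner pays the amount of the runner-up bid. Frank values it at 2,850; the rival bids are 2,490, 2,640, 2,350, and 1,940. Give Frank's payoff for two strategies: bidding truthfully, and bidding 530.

(a) 210  (b) 0

The highest competing bid is 2,640.
Bidding truthfully at 2,850: Frank has the top bid, wins, and pays the second-highest bid 2,640. Payoff = 2,850 − 2,640 = 210.
Bidding 530: the top bid is 2,640 (a rival), so Frank loses. Payoff = 0.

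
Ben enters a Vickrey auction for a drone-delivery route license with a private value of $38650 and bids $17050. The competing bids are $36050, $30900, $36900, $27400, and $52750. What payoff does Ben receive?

Highest competing bid: $52750.
Ben's bid $17050 is not the highest, so Ben loses, pays nothing, and earns zero payoff.

Payoff = $0.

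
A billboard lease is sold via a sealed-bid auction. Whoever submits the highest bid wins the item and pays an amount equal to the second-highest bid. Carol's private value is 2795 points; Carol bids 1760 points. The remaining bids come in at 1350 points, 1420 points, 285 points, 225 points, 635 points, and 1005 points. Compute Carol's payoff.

Highest competing bid: 1420 points.
Carol's bid 1760 points is the highest overall, so Carol wins and pays the second-highest bid, 1420 points.
Payoff = value − price = 2795 points − 1420 points = 1375 points.

Carol's payoff: 1375 points.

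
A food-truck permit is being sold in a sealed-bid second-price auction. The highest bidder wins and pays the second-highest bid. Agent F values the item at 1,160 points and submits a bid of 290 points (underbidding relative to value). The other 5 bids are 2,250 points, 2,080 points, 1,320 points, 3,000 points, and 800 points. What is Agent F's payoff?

Highest competing bid: 3,000 points.
Agent F's bid 290 points is not the highest, so Agent F loses, pays nothing, and earns zero payoff.

Agent F's payoff: 0 points.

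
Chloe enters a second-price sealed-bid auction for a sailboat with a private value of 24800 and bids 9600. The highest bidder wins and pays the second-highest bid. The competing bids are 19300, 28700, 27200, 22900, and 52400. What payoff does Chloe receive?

Chloe's payoff: 0.

Highest competing bid: 52400.
Chloe's bid 9600 is not the highest, so Chloe loses, pays nothing, and earns zero payoff.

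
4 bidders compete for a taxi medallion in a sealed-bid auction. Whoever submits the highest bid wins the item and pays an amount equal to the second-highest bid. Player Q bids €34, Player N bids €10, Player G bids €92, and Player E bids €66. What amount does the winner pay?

€66

Sorted high to low: Player G €92, then Player E €66, then Player Q €34, then Player N €10.
Player G has the highest bid, so Player G wins.
The second-highest bid is €66, so that is what Player G pays.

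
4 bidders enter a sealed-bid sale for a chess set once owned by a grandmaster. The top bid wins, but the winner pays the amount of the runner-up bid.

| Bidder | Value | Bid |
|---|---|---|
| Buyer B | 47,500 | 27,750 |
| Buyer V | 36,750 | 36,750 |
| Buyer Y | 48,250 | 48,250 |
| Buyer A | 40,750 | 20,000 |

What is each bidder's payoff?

Payoffs: Buyer B 0, Buyer V 0, Buyer Y 11,500, Buyer A 0.

Ranking the bids: Buyer Y 48,250 > Buyer V 36,750 > Buyer B 27,750 > Buyer A 20,000.
Buyer Y has the top bid and wins; the price is the second-highest bid, 36,750.
Buyer Y's payoff = 48,250 − 36,750 = 11,500. All other bidders lose, so their payoff is 0.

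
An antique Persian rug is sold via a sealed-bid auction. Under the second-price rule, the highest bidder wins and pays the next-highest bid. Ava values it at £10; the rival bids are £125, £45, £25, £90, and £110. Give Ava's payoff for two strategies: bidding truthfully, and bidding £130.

(a) £0  (b) -£115

The highest competing bid is £125.
Bidding truthfully at £10: the top bid is £125 (a rival), so Ava loses. Payoff = £0.
Bidding £130: Ava has the top bid, wins, and pays the second-highest bid £125. Payoff = £10 − £125 = -£115.
Deviating from a truthful bid can only lose payoff in a second-price auction — never gain.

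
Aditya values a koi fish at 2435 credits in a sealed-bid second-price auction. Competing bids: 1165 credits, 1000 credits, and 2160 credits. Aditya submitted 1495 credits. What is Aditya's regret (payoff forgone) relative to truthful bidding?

Payoff forgone: 275 credits.

The highest competing bid is 2160 credits.
Bidding truthfully at 2435 credits: Aditya has the top bid, wins, and pays the second-highest bid 2160 credits. Payoff = 2435 credits − 2160 credits = 275 credits.
Bidding 1495 credits: the top bid is 2160 credits (a rival), so Aditya loses. Payoff = 0 credits.
Regret = truthful payoff − actual payoff = 275 credits − 0 credits = 275 credits.
This is the dominant-strategy logic: truthful bidding weakly beats any alternative.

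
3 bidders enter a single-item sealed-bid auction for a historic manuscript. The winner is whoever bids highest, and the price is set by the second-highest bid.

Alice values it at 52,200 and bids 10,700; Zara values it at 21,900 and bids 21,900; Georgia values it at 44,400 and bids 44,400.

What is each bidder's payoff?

Payoffs: Alice 0, Zara 0, Georgia 22,500.

Sorted high to low: Georgia 44,400; Zara 21,900; Alice 10,700.
Georgia has the top bid and wins; the price is the second-highest bid, 21,900.
Georgia's payoff = 44,400 − 21,900 = 22,500. All other bidders lose, so their payoff is 0.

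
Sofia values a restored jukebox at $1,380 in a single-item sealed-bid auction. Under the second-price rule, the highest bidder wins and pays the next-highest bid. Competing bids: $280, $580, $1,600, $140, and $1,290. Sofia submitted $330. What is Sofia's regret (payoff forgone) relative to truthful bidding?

Regret: $0.

The highest competing bid is $1,600.
Bidding truthfully at $1,380: the top bid is $1,600 (a rival), so Sofia loses. Payoff = $0.
Bidding $330: the top bid is $1,600 (a rival), so Sofia loses. Payoff = $0.
Regret = truthful payoff − actual payoff = $0 − $0 = $0.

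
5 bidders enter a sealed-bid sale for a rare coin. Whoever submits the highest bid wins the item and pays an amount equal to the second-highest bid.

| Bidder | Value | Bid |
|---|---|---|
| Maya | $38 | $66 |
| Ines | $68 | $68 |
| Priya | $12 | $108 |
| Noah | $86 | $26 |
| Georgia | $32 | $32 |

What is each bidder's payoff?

Maya $0, Ines $0, Priya -$56, Noah $0, Georgia $0.

Ranking the bids: Priya $108 > Ines $68 > Maya $66 > Georgia $32 > Noah $26.
Priya has the top bid and wins; the price is the second-highest bid, $68.
Priya's payoff = $12 − $68 = -$56. All other bidders lose, so their payoff is 0.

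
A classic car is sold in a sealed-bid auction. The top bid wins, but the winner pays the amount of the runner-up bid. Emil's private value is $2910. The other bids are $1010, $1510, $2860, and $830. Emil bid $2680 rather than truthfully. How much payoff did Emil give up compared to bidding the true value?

Regret: $50.

The highest competing bid is $2860.
Bidding truthfully at $2910: Emil has the top bid, wins, and pays the second-highest bid $2860. Payoff = $2910 − $2860 = $50.
Bidding $2680: the top bid is $2860 (a rival), so Emil loses. Payoff = $0.
Regret = truthful payoff − actual payoff = $50 − $0 = $50.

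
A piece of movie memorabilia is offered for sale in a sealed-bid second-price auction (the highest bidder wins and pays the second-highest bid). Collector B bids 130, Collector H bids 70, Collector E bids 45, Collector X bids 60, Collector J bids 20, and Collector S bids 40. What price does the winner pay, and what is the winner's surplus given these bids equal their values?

Price 70; surplus 60.

Sorted high to low: Collector B 130; Collector H 70; Collector X 60; Collector E 45; Collector S 40; Collector J 20.
Collector B is the highest bidder, so Collector B wins.
Under the second-price rule, the price is the second-highest bid: 70.
Surplus = 130 − 70 = 60.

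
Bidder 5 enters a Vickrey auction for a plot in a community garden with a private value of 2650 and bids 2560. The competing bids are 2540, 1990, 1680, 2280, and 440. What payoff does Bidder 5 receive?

Highest competing bid: 2540.
Bidder 5's bid 2560 is the highest overall, so Bidder 5 wins and pays the second-highest bid, 2540.
Payoff = value − price = 2650 − 2540 = 110.

110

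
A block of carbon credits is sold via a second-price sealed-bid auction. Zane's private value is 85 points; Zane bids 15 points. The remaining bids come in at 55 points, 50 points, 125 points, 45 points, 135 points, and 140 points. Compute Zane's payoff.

0 points

Highest competing bid: 140 points.
Zane's bid 15 points is not the highest, so Zane loses, pays nothing, and earns zero payoff.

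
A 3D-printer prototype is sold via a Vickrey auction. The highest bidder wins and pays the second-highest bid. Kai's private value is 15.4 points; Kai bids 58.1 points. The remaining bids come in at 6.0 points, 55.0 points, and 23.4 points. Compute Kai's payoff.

-39.6 points

Highest competing bid: 55.0 points.
Kai's bid 58.1 points is the highest overall, so Kai wins and pays the second-highest bid, 55.0 points.
Payoff = value − price = 15.4 points − 55.0 points = -39.6 points.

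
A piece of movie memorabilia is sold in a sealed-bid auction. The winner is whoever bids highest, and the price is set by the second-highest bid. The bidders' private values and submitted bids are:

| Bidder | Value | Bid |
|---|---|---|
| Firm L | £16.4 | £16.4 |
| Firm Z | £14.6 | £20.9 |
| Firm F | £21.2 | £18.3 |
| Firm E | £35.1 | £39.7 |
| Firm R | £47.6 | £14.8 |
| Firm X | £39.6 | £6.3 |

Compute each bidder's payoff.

Bids in descending order: Firm E £39.7 > Firm Z £20.9 > Firm F £18.3 > Firm L £16.4 > Firm R £14.8 > Firm X £6.3.
Firm E has the top bid and wins; the price is the second-highest bid, £20.9.
Firm E's payoff = £35.1 − £20.9 = £14.2. All other bidders lose, so their payoff is 0.

Firm L £0.0, Firm Z £0.0, Firm F £0.0, Firm E £14.2, Firm R £0.0, Firm X £0.0.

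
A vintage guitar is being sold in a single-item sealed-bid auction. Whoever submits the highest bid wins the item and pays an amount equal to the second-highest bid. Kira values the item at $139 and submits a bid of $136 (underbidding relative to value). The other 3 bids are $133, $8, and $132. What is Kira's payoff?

Kira's payoff: $6.

Highest competing bid: $133.
Kira's bid $136 is the highest overall, so Kira wins and pays the second-highest bid, $133.
Payoff = value − price = $139 − $133 = $6.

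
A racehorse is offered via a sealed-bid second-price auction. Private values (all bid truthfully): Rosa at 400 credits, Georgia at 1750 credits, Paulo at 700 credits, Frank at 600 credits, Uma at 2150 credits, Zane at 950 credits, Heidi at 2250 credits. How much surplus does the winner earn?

Winner's surplus: 100 credits.

Bids in descending order: Heidi 2250 credits > Uma 2150 credits > Georgia 1750 credits > Zane 950 credits > Paulo 700 credits > Frank 600 credits > Rosa 400 credits.
Heidi wins with the top bid and pays the second-highest, 2150 credits.
Surplus = 2250 credits − 2150 credits = 100 credits.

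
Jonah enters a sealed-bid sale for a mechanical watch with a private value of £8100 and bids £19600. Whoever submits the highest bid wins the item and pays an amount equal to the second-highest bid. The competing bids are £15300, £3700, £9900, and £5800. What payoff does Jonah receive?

Highest competing bid: £15300.
Jonah's bid £19600 is the highest overall, so Jonah wins and pays the second-highest bid, £15300.
Payoff = value − price = £8100 − £15300 = -£7200.

-£7200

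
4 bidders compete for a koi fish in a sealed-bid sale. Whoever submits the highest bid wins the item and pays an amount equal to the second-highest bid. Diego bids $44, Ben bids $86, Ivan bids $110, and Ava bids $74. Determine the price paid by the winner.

$86

Bids in descending order: Ivan $110 > Ben $86 > Ava $74 > Diego $44.
Ivan has the highest bid, so Ivan wins.
The second-highest bid is $86, so that is what Ivan pays.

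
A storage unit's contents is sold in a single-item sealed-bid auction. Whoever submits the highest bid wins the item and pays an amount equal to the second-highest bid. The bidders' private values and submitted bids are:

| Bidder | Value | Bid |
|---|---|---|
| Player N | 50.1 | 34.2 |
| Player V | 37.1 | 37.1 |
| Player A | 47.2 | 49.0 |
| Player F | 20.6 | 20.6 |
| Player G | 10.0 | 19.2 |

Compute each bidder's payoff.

Ordered from highest: Player A 49.0, then Player V 37.1, then Player N 34.2, then Player F 20.6, then Player G 19.2.
Player A has the top bid and wins; the price is the second-highest bid, 37.1.
Player A's payoff = 47.2 − 37.1 = 10.1. All other bidders lose, so their payoff is 0.

Payoffs: Player N 0.0, Player V 0.0, Player A 10.1, Player F 0.0, Player G 0.0.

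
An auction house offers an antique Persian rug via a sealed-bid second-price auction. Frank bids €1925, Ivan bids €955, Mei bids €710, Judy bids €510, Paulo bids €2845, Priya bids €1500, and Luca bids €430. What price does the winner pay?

The winner pays €1925.

Ordered from highest: Paulo €2845; Frank €1925; Priya €1500; Ivan €955; Mei €710; Judy €510; Luca €430.
Paulo has the highest bid, so Paulo wins.
The second-highest bid is €1925, so that is what Paulo pays.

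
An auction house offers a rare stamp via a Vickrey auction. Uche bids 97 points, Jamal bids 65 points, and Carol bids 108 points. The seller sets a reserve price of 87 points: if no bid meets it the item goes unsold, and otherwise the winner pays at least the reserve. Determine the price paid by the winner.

Price paid: 97 points.

Sorted high to low: Carol 108 points, then Uche 97 points, then Jamal 65 points.
Carol has the highest bid, so Carol wins.
The second-highest bid is 97 points, which exceeds the reserve, so that sets the price.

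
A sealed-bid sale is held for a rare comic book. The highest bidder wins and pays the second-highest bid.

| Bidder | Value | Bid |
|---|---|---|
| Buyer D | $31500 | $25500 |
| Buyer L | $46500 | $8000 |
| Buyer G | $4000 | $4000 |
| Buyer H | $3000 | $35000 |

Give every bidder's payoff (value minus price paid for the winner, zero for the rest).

Ordered from highest: Buyer H $35000; Buyer D $25500; Buyer L $8000; Buyer G $4000.
Buyer H has the top bid and wins; the price is the second-highest bid, $25500.
Buyer H's payoff = $3000 − $25500 = -$22500. All other bidders lose, so their payoff is 0.

Buyer D $0, Buyer L $0, Buyer G $0, Buyer H -$22500.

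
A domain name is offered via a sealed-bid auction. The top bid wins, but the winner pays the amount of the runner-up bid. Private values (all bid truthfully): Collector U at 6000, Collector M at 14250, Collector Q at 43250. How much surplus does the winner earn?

Ranking the bids: Collector Q 43250; Collector M 14250; Collector U 6000.
Collector Q wins with the top bid and pays the second-highest, 14250.
Surplus = 43250 − 14250 = 29000.

29000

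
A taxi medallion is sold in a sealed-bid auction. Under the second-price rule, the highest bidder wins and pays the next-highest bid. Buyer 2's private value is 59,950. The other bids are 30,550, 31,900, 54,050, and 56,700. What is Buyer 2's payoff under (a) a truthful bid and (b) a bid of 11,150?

Truthful: 3,250; alternative: 0.

The highest competing bid is 56,700.
Bidding truthfully at 59,950: Buyer 2 has the top bid, wins, and pays the second-highest bid 56,700. Payoff = 59,950 − 56,700 = 3,250.
Bidding 11,150: the top bid is 56,700 (a rival), so Buyer 2 loses. Payoff = 0.
This is the dominant-strategy logic: truthful bidding weakly beats any alternative.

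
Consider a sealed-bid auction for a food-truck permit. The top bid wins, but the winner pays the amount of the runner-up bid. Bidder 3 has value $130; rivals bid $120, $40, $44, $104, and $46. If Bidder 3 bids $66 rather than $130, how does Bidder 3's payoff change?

Payoff change: -$10.

The highest competing bid is $120.
Bidding truthfully at $130: Bidder 3 has the top bid, wins, and pays the second-highest bid $120. Payoff = $130 − $120 = $10.
Bidding $66: the top bid is $120 (a rival), so Bidder 3 loses. Payoff = $0.
Change = $0 − $10 = -$10.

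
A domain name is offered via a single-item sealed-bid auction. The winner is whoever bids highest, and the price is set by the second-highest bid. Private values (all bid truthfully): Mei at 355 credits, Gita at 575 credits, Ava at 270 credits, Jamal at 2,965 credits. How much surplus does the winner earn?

Bids in descending order: Jamal 2,965 credits > Gita 575 credits > Mei 355 credits > Ava 270 credits.
Jamal wins with the top bid and pays the second-highest, 575 credits.
Surplus = 2,965 credits − 575 credits = 2,390 credits.

2,390 credits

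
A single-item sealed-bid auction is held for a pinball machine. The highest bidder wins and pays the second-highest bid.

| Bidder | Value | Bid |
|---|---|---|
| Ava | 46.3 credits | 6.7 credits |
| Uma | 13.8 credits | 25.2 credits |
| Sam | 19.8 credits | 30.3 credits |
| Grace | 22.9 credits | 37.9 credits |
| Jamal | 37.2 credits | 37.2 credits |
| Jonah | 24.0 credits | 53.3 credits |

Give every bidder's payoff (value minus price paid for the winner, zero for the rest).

Payoffs: Ava 0.0 credits, Uma 0.0 credits, Sam 0.0 credits, Grace 0.0 credits, Jamal 0.0 credits, Jonah -13.9 credits.

Sorted high to low: Jonah 53.3 credits; Grace 37.9 credits; Jamal 37.2 credits; Sam 30.3 credits; Uma 25.2 credits; Ava 6.7 credits.
Jonah has the top bid and wins; the price is the second-highest bid, 37.9 credits.
Jonah's payoff = 24.0 credits − 37.9 credits = -13.9 credits. All other bidders lose, so their payoff is 0.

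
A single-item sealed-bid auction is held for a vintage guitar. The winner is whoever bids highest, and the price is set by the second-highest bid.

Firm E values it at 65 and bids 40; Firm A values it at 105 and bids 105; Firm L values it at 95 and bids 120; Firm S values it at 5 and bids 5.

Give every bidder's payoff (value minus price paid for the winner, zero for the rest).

Sorted high to low: Firm L 120, then Firm A 105, then Firm E 40, then Firm S 5.
Firm L has the top bid and wins; the price is the second-highest bid, 105.
Firm L's payoff = 95 − 105 = -10. All other bidders lose, so their payoff is 0.

Payoffs: Firm E 0, Firm A 0, Firm L -10, Firm S 0.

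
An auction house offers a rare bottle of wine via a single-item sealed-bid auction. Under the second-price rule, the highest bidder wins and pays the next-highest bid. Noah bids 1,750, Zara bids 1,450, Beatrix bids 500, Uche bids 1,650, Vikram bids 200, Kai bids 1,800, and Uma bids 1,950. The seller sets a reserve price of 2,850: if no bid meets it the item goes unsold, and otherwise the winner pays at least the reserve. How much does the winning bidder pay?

unsold

Bids in descending order: Uma 1,950, then Kai 1,800, then Noah 1,750, then Uche 1,650, then Zara 1,450, then Beatrix 500, then Vikram 200.
The top bid 1,950 is below the reserve 2,850, so the item goes unsold and nothing is paid.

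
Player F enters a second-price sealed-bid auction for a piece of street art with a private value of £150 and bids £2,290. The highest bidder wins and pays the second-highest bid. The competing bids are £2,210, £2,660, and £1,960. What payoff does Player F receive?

Highest competing bid: £2,660.
Player F's bid £2,290 is not the highest, so Player F loses, pays nothing, and earns zero payoff.

Player F's payoff: £0.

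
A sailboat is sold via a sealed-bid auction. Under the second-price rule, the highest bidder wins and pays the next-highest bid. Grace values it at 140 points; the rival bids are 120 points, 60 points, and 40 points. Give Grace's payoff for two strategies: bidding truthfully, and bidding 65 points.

The highest competing bid is 120 points.
Bidding truthfully at 140 points: Grace has the top bid, wins, and pays the second-highest bid 120 points. Payoff = 140 points − 120 points = 20 points.
Bidding 65 points: the top bid is 120 points (a rival), so Grace loses. Payoff = 0 points.

Truthful: 20 points; alternative: 0 points.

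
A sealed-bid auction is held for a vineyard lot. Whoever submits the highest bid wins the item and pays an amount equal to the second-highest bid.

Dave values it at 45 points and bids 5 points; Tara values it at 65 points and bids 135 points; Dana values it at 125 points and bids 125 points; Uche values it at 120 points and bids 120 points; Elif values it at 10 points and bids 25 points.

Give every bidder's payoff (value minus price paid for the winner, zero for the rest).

Dave 0 points, Tara -60 points, Dana 0 points, Uche 0 points, Elif 0 points.

Sorted high to low: Tara 135 points, then Dana 125 points, then Uche 120 points, then Elif 25 points, then Dave 5 points.
Tara has the top bid and wins; the price is the second-highest bid, 125 points.
Tara's payoff = 65 points − 125 points = -60 points. All other bidders lose, so their payoff is 0.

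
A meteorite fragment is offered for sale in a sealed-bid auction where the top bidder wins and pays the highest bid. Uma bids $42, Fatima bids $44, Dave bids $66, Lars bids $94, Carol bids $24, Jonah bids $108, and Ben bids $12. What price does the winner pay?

Bids in descending order: Jonah $108; Lars $94; Dave $66; Fatima $44; Uma $42; Carol $24; Ben $12.
Jonah is the highest bidder, so Jonah wins.
Under the first-price rule, the price is the highest bid: $108.

$108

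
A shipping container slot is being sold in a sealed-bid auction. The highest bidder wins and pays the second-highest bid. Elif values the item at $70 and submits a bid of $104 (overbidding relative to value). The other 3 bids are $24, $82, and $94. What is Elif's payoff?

Highest competing bid: $94.
Elif's bid $104 is the highest overall, so Elif wins and pays the second-highest bid, $94.
Payoff = value − price = $70 − $94 = -$24.
Overbidding won the item at a price above value — truthful bidding would have avoided this loss.

Payoff = -$24.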